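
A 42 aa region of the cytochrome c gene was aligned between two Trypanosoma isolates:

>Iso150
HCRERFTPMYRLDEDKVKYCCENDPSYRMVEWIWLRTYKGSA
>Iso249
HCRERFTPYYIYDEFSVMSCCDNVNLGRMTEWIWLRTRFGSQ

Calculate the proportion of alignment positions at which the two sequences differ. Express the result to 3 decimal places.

Differing sites — 9:M/Y; 11:R/I; 12:L/Y; 15:D/F; 16:K/S; 18:K/M; 19:Y/S; 22:E/D; 24:D/V; 25:P/N; 26:S/L; 27:Y/G; 30:V/T; 38:Y/R; 39:K/F; 42:A/Q.
There are 16 differences over 42 sites, so p = 16/42 = 0.381.

0.381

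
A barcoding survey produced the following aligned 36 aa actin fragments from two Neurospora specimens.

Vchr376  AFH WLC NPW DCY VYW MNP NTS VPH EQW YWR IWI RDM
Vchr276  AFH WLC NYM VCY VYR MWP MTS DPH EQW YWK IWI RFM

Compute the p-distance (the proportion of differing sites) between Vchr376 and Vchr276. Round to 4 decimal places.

Mismatches occur at site 8 (P/Y), site 9 (W/M), site 10 (D/V), site 15 (W/R), site 17 (N/W), site 19 (N/M), site 22 (V/D), site 30 (R/K), site 35 (D/F).
There are 9 differences over 36 sites, so p = 9/36 = 0.2500.

0.2500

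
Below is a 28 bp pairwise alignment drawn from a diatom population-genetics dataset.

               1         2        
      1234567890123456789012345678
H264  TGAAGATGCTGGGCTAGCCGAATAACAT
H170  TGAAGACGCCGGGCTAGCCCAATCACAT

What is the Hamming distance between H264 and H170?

Mismatches occur at site 7 (T↔C), site 10 (T↔C), site 20 (G↔C), site 24 (A↔C).
That gives 4 mismatches out of 28 aligned sites, so the Hamming distance is 4.

4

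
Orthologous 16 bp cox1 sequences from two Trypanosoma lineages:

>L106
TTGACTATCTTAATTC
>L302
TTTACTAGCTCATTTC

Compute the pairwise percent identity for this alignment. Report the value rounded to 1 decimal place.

Mismatches occur at site 3 (G/T), site 8 (T/G), site 11 (T/C), site 13 (A/T).
12 of the 16 sites match, so the percent identity is 12/16 × 100 = 75.0%.

75.0%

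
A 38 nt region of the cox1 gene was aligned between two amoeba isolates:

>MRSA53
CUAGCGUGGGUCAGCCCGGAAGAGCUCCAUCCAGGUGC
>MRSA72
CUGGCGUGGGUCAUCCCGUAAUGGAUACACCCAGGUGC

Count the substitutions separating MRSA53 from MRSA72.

Differing sites — 3:A/G; 14:G/U; 19:G/U; 22:G/U; 23:A/G; 25:C/A; 27:C/A; 30:U/C.
That gives 8 mismatches out of 38 aligned sites, so the Hamming distance is 8.

8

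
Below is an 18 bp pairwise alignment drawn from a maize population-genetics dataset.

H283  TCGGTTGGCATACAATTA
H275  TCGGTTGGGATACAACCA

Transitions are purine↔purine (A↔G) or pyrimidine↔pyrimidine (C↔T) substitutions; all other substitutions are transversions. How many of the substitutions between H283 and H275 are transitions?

2

Mismatches occur at site 9 (C/G, transversion), site 16 (T/C, transition), site 17 (T/C, transition).
Of the 3 differences, 2 transitions and 1 transversion, so the answer is 2.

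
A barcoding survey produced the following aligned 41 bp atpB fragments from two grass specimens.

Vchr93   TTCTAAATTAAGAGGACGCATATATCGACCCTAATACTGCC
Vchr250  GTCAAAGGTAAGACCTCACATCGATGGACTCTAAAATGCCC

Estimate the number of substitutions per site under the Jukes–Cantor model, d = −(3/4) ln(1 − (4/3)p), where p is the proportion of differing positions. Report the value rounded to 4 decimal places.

0.5510

Differing sites — 1:T/G; 4:T/A; 7:A/G; 8:T/G; 14:G/C; 15:G/C; 16:A/T; 18:G/A; 22:A/C; 23:T/G; 26:C/G; 30:C/T; 35:T/A; 37:C/T; 38:T/G; 39:G/C.
p = 16/41 = 0.390244.
d = −0.75 · ln(1 − (4/3)·0.390244) = −0.75 · ln(0.479675) = −0.75 · (-0.734646) = 0.5510.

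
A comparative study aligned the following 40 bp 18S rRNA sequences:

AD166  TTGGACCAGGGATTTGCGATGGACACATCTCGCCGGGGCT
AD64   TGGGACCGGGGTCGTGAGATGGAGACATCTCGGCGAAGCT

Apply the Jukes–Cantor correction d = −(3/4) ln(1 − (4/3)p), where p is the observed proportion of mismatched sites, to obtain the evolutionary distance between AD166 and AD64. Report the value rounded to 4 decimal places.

0.3041

The sequences differ at positions 2 (T/G), 8 (A/G), 12 (A/T), 13 (T/C), 14 (T/G), 17 (C/A), 24 (C/G), 33 (C/G), 36 (G/A), 37 (G/A).
p = 10/40 = 0.250000.
d = −0.75 · ln(1 − (4/3)·0.250000) = −0.75 · ln(0.666667) = −0.75 · (-0.405465) = 0.3041.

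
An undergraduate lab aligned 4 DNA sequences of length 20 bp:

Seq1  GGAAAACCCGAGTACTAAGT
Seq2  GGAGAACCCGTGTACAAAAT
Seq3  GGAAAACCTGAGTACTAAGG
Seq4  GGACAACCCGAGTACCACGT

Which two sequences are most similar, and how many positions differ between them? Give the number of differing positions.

2

Pairwise Hamming distances:
  Seq1 vs Seq2: 4
  Seq1 vs Seq3: 2
  Seq1 vs Seq4: 3
  Seq2 vs Seq3: 6
  Seq2 vs Seq4: 5
  Seq3 vs Seq4: 5
The smallest is 2, between Seq1 and Seq3.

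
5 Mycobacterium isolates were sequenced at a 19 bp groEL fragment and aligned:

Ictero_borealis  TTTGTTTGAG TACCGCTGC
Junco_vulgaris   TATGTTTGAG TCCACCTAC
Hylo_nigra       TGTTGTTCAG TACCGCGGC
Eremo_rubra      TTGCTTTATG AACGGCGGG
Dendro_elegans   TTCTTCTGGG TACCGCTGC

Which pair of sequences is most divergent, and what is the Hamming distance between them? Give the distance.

Pairwise Hamming distances:
  Ictero_borealis vs Junco_vulgaris: 5
  Ictero_borealis vs Hylo_nigra: 5
  Ictero_borealis vs Eremo_rubra: 8
  Ictero_borealis vs Dendro_elegans: 4
  Junco_vulgaris vs Hylo_nigra: 9
  Junco_vulgaris vs Eremo_rubra: 12
  Junco_vulgaris vs Dendro_elegans: 9
  Hylo_nigra vs Eremo_rubra: 9
  Hylo_nigra vs Dendro_elegans: 7
  Eremo_rubra vs Dendro_elegans: 9
The largest is 12, between Junco_vulgaris and Eremo_rubra.

12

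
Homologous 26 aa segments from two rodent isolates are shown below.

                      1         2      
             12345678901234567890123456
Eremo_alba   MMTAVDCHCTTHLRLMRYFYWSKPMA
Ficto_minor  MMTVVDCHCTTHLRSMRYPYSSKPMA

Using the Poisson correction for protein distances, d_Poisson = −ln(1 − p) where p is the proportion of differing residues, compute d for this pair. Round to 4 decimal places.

The sequences differ at positions 4 (A/V), 15 (L/S), 19 (F/P), 21 (W/S).
p = 4/26 = 0.153846.
d = −ln(1 − 0.153846) = −ln(0.846154) = 0.1671.

0.1671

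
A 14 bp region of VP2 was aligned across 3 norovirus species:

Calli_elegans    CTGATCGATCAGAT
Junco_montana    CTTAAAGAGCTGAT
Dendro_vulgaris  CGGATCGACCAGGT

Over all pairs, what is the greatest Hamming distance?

Pairwise Hamming distances:
  Calli_elegans vs Junco_montana: 5
  Calli_elegans vs Dendro_vulgaris: 3
  Junco_montana vs Dendro_vulgaris: 7
The largest is 7, between Junco_montana and Dendro_vulgaris.

7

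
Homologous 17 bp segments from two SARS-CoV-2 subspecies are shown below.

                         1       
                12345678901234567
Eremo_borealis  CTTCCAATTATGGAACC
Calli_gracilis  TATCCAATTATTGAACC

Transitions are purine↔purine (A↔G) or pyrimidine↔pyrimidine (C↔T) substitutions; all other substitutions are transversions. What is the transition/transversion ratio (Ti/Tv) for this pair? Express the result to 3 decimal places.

0.500

Mismatches occur at site 1 (C→T, transition), site 2 (T→A, transversion), site 12 (G→T, transversion).
Of the 3 differences, 1 transition and 2 transversions, so Ti/Tv = 1/2 = 0.500.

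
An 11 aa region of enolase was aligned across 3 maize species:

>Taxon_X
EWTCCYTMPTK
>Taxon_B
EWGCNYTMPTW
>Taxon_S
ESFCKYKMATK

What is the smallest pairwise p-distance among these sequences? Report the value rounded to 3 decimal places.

0.273

Pairwise Hamming distances:
  Taxon_X vs Taxon_B: 3
  Taxon_X vs Taxon_S: 5
  Taxon_B vs Taxon_S: 6
The smallest is 3 mismatches, between Taxon_X and Taxon_B; p = 3/11 = 0.273.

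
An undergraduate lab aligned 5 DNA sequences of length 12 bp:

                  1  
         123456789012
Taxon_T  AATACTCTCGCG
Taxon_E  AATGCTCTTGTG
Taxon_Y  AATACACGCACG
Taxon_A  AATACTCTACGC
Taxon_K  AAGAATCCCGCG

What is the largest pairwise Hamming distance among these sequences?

7

Pairwise Hamming distances:
  Taxon_T vs Taxon_E: 3
  Taxon_T vs Taxon_Y: 3
  Taxon_T vs Taxon_A: 4
  Taxon_T vs Taxon_K: 3
  Taxon_E vs Taxon_Y: 6
  Taxon_E vs Taxon_A: 5
  Taxon_E vs Taxon_K: 6
  Taxon_Y vs Taxon_A: 6
  Taxon_Y vs Taxon_K: 5
  Taxon_A vs Taxon_K: 7
The largest is 7, between Taxon_A and Taxon_K.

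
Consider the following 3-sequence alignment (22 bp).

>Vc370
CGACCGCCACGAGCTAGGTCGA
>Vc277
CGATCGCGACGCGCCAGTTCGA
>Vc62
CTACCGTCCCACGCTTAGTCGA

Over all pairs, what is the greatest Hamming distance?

10

Pairwise Hamming distances:
  Vc370 vs Vc277: 5
  Vc370 vs Vc62: 7
  Vc277 vs Vc62: 10
The largest is 10, between Vc277 and Vc62.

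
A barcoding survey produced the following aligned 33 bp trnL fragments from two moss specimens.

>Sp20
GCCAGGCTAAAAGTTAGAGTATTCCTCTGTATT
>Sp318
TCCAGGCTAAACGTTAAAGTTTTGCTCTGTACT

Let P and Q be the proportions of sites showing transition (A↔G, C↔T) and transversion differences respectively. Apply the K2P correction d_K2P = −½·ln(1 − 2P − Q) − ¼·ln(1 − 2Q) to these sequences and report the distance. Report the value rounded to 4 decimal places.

The sequences differ at positions 1 (G/T, transversion), 12 (A/C, transversion), 17 (G/A, transition), 21 (A/T, transversion), 24 (C/G, transversion), 32 (T/C, transition).
Of the 6 differences, 2 transitions and 4 transversions over 33 sites: P = 2/33 = 0.060606, Q = 4/33 = 0.121212.
d = −0.5·ln(0.757576) − 0.25·ln(0.757576) = −0.5·(-0.277631) − 0.25·(-0.277631) = 0.2082.

0.2082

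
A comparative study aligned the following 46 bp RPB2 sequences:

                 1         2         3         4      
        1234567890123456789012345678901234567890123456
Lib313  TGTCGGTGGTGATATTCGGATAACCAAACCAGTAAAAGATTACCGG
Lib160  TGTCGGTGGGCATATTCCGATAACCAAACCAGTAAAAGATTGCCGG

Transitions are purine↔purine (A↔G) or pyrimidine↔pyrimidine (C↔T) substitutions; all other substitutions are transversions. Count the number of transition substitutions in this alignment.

1

The sequences differ at positions 10 (T/G, transversion), 11 (G/C, transversion), 18 (G/C, transversion), 42 (A/G, transition).
Of the 4 differences, 1 transition and 3 transversions, so the answer is 1.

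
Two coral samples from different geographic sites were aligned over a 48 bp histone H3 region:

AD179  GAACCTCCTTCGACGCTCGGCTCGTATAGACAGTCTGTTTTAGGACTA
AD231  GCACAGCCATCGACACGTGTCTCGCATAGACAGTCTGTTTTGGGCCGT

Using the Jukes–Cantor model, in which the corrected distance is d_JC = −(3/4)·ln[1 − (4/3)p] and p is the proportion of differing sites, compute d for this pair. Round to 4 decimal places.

0.3360

Differing sites — 2:A/C; 5:C/A; 6:T/G; 9:T/A; 15:G/A; 17:T/G; 18:C/T; 20:G/T; 25:T/C; 42:A/G; 45:A/C; 47:T/G; 48:A/T.
p = 13/48 = 0.270833.
d = −0.75 · ln(1 − (4/3)·0.270833) = −0.75 · ln(0.638889) = −0.75 · (-0.448025) = 0.3360.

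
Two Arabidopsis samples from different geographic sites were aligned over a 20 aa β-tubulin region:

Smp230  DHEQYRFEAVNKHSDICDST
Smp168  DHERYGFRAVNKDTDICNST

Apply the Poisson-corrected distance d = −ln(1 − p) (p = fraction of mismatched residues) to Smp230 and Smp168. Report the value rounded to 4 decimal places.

Differing sites — 4:Q/R; 6:R/G; 8:E/R; 13:H/D; 14:S/T; 18:D/N.
p = 6/20 = 0.300000.
d = −ln(1 − 0.300000) = −ln(0.700000) = 0.3567.

0.3567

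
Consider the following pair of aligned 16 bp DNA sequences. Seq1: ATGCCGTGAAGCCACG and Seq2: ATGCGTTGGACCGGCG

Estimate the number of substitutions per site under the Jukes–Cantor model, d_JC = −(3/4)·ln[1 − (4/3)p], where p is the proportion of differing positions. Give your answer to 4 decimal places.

0.5199

The sequences differ at positions 5 (C/G), 6 (G/T), 9 (A/G), 11 (G/C), 13 (C/G), 14 (A/G).
p = 6/16 = 0.375000.
d = −0.75 · ln(1 − (4/3)·0.375000) = −0.75 · ln(0.500000) = −0.75 · (-0.693147) = 0.5199.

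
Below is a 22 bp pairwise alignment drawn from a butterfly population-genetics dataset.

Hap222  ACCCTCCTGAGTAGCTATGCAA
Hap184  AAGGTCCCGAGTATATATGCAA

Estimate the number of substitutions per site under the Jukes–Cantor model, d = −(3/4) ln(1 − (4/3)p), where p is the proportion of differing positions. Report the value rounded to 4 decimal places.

Differing sites — 2:C/A; 3:C/G; 4:C/G; 8:T/C; 14:G/T; 15:C/A.
p = 6/22 = 0.272727.
d = −0.75 · ln(1 − (4/3)·0.272727) = −0.75 · ln(0.636364) = −0.75 · (-0.451985) = 0.3390.

0.3390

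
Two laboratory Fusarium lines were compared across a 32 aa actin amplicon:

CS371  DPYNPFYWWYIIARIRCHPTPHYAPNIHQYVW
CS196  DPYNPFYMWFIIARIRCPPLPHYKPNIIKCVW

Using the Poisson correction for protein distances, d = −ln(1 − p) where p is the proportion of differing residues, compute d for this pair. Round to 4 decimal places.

The sequences differ at positions 8 (W/M), 10 (Y/F), 18 (H/P), 20 (T/L), 24 (A/K), 28 (H/I), 29 (Q/K), 30 (Y/C).
p = 8/32 = 0.250000.
d = −ln(1 − 0.250000) = −ln(0.750000) = 0.2877.

0.2877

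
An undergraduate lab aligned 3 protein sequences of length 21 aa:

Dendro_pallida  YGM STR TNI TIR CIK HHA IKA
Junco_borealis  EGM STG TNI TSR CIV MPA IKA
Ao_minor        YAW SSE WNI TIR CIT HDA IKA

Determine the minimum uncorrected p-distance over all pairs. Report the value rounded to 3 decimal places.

0.286

Pairwise Hamming distances:
  Dendro_pallida vs Junco_borealis: 6
  Dendro_pallida vs Ao_minor: 7
  Junco_borealis vs Ao_minor: 10
The smallest is 6 mismatches, between Dendro_pallida and Junco_borealis; p = 6/21 = 0.286.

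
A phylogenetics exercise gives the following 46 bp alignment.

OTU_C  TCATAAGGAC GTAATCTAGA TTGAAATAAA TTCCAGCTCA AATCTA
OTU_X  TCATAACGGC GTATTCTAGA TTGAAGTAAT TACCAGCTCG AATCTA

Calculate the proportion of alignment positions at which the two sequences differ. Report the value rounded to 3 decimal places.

0.152

Differing sites — 7:G/C; 9:A/G; 14:A/T; 26:A/G; 30:A/T; 32:T/A; 40:A/G.
There are 7 differences over 46 sites, so p = 7/46 = 0.152.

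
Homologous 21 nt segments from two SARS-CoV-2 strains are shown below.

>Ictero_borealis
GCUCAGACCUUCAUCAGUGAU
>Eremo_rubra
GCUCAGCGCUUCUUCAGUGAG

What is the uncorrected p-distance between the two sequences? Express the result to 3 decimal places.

0.190

Mismatches occur at site 7 (A→C), site 8 (C→G), site 13 (A→U), site 21 (U→G).
There are 4 differences over 21 sites, so p = 4/21 = 0.190.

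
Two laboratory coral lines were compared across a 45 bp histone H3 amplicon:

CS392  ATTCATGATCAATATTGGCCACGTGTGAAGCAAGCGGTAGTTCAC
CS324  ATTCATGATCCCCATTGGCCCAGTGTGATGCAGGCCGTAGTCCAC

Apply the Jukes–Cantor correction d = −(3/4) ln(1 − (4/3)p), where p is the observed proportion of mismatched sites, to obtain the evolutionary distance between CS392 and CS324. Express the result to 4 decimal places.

0.2326

The sequences differ at positions 11 (A/C), 12 (A/C), 13 (T/C), 21 (A/C), 22 (C/A), 29 (A/T), 33 (A/G), 36 (G/C), 42 (T/C).
p = 9/45 = 0.200000.
d = −0.75 · ln(1 − (4/3)·0.200000) = −0.75 · ln(0.733333) = −0.75 · (-0.310155) = 0.2326.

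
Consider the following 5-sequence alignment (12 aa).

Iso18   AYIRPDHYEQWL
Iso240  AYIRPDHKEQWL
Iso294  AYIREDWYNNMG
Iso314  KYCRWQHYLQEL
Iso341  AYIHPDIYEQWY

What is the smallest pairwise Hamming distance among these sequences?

Pairwise Hamming distances:
  Iso18 vs Iso240: 1
  Iso18 vs Iso294: 6
  Iso18 vs Iso314: 6
  Iso18 vs Iso341: 3
  Iso240 vs Iso294: 7
  Iso240 vs Iso314: 7
  Iso240 vs Iso341: 4
  Iso294 vs Iso314: 9
  Iso294 vs Iso341: 7
  Iso314 vs Iso341: 9
The smallest is 1, between Iso18 and Iso240.

1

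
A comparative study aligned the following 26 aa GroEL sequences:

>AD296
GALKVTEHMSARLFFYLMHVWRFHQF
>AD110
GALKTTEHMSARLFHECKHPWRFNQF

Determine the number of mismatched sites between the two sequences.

7

Differing sites — 5:V/T; 15:F/H; 16:Y/E; 17:L/C; 18:M/K; 20:V/P; 24:H/N.
That gives 7 mismatches out of 26 aligned sites, so the Hamming distance is 7.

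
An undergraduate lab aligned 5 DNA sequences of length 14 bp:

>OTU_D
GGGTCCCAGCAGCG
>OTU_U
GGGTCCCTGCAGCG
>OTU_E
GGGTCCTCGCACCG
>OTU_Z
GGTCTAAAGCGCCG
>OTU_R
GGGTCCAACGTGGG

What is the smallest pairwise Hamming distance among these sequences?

1

Pairwise Hamming distances:
  OTU_D vs OTU_U: 1
  OTU_D vs OTU_E: 3
  OTU_D vs OTU_Z: 7
  OTU_D vs OTU_R: 5
  OTU_U vs OTU_E: 3
  OTU_U vs OTU_Z: 8
  OTU_U vs OTU_R: 6
  OTU_E vs OTU_Z: 7
  OTU_E vs OTU_R: 7
  OTU_Z vs OTU_R: 9
The smallest is 1, between OTU_D and OTU_U.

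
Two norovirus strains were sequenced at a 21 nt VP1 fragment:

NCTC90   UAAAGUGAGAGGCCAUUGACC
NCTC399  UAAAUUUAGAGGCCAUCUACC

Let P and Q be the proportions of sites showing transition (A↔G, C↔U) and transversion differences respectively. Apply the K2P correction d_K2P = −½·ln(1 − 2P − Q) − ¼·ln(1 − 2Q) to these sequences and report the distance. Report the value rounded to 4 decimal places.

0.2201

Differing sites — 5:G/U (Tv); 7:G/U (Tv); 17:U/C (Ti); 18:G/U (Tv).
Of the 4 differences, 1 transition and 3 transversions over 21 sites: P = 1/21 = 0.047619, Q = 3/21 = 0.142857.
d = −0.5·ln(0.761905) − 0.25·ln(0.714286) = −0.5·(-0.271933) − 0.25·(-0.336472) = 0.2201.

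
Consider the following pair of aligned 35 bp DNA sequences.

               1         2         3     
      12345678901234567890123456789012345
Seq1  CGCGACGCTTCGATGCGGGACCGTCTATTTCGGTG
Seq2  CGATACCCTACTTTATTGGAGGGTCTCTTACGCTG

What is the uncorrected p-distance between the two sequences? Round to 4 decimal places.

Mismatches occur at site 3 (C/A), site 4 (G/T), site 7 (G/C), site 10 (T/A), site 12 (G/T), site 13 (A/T), site 15 (G/A), site 16 (C/T), site 17 (G/T), site 21 (C/G), site 22 (C/G), site 27 (A/C), site 30 (T/A), site 33 (G/C).
There are 14 differences over 35 sites, so p = 14/35 = 0.4000.

0.4000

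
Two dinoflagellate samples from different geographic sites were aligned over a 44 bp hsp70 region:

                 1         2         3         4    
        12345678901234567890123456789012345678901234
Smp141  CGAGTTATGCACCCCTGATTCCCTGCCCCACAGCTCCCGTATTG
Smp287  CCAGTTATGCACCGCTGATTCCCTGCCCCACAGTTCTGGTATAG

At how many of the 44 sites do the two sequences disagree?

Mismatches occur at site 2 (G↔C), site 14 (C↔G), site 34 (C↔T), site 37 (C↔T), site 38 (C↔G), site 43 (T↔A).
That gives 6 mismatches out of 44 aligned sites, so the Hamming distance is 6.

6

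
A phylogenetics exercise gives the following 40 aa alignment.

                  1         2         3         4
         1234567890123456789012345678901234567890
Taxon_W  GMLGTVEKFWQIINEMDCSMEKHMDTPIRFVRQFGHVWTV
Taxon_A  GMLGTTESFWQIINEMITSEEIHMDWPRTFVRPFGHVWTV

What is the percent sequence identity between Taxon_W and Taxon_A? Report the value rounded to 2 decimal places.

Differing sites — 6:V/T; 8:K/S; 17:D/I; 18:C/T; 20:M/E; 22:K/I; 26:T/W; 28:I/R; 29:R/T; 33:Q/P.
30 of the 40 sites match, so the percent identity is 30/40 × 100 = 75.00%.

75.00%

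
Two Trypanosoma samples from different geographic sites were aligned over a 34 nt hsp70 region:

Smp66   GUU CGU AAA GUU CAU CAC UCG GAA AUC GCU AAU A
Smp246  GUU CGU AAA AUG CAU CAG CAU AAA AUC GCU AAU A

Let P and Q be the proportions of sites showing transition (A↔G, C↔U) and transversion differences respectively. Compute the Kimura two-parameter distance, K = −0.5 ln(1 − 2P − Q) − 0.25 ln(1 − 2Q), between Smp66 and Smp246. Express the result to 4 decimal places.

Mismatches occur at site 10 (G↔A, transition), site 12 (U↔G, transversion), site 18 (C↔G, transversion), site 19 (U↔C, transition), site 20 (C↔A, transversion), site 21 (G↔U, transversion), site 22 (G↔A, transition).
Of the 7 differences, 3 transitions and 4 transversions over 34 sites: P = 3/34 = 0.088235, Q = 4/34 = 0.117647.
d = −0.5·ln(0.705883) − 0.25·ln(0.764706) = −0.5·(-0.348306) − 0.25·(-0.268264) = 0.2412.

0.2412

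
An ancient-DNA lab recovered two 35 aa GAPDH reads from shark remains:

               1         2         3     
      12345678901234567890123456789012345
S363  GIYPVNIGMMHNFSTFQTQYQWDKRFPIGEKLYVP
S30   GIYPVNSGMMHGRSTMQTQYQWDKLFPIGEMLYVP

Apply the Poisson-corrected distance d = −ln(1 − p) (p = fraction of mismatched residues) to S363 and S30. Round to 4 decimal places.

0.1881

Mismatches occur at site 7 (I/S), site 12 (N/G), site 13 (F/R), site 16 (F/M), site 25 (R/L), site 31 (K/M).
p = 6/35 = 0.171429.
d = −ln(1 − 0.171429) = −ln(0.828571) = 0.1881.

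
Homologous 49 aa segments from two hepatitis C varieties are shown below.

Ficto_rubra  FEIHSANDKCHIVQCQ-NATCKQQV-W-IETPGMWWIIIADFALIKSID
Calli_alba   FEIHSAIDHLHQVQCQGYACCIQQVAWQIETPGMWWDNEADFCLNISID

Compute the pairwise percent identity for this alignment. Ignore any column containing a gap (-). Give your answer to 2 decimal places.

71.74%

Excluding the 3 gap columns leaves 46 comparable sites.
Differing sites — 7:N/I; 9:K/H; 10:C/L; 12:I/Q; 18:N/Y; 20:T/C; 22:K/I; 37:I/D; 38:I/N; 39:I/E; 43:A/C; 45:I/N; 46:K/I.
33 of the 46 comparable sites match, so the percent identity is 33/46 × 100 = 71.74%.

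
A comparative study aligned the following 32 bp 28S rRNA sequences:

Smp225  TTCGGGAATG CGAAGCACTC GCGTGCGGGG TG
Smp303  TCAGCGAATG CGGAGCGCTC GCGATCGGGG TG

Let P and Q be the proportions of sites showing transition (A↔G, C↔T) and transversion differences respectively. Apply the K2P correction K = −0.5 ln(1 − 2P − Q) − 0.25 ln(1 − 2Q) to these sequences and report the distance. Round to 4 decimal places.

Differing sites — 2:T/C (Ti); 3:C/A (Tv); 5:G/C (Tv); 13:A/G (Ti); 17:A/G (Ti); 24:T/A (Tv); 25:G/T (Tv).
Of the 7 differences, 3 transitions and 4 transversions over 32 sites: P = 3/32 = 0.093750, Q = 4/32 = 0.125000.
d = −0.5·ln(0.687500) − 0.25·ln(0.750000) = −0.5·(-0.374693) − 0.25·(-0.287682) = 0.2593.

0.2593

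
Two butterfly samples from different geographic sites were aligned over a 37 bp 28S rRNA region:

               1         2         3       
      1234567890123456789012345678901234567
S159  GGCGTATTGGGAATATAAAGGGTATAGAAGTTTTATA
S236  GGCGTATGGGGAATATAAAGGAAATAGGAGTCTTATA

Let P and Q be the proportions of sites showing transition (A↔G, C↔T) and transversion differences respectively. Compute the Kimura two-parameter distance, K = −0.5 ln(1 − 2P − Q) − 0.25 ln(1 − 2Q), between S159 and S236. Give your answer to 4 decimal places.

Mismatches occur at site 8 (T/G, transversion), site 22 (G/A, transition), site 23 (T/A, transversion), site 28 (A/G, transition), site 32 (T/C, transition).
Of the 5 differences, 3 transitions and 2 transversions over 37 sites: P = 3/37 = 0.081081, Q = 2/37 = 0.054054.
d = −0.5·ln(0.783784) − 0.25·ln(0.891892) = −0.5·(-0.243622) − 0.25·(-0.114410) = 0.1504.

0.1504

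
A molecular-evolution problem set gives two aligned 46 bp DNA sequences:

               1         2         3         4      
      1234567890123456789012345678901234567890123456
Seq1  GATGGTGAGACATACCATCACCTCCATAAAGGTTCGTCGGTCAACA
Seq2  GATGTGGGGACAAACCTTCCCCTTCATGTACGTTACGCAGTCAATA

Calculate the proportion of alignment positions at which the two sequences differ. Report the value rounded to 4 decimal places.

The sequences differ at positions 5 (G/T), 6 (T/G), 8 (A/G), 13 (T/A), 17 (A/T), 20 (A/C), 24 (C/T), 28 (A/G), 29 (A/T), 31 (G/C), 35 (C/A), 36 (G/C), 37 (T/G), 39 (G/A), 45 (C/T).
There are 15 differences over 46 sites, so p = 15/46 = 0.3261.

0.3261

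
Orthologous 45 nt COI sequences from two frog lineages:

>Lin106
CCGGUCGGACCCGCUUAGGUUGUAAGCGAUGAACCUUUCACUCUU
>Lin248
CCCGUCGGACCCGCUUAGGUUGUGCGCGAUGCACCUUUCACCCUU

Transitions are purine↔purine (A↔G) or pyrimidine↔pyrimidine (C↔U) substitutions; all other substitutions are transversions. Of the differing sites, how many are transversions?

3

The sequences differ at positions 3 (G/C, transversion), 24 (A/G, transition), 25 (A/C, transversion), 32 (A/C, transversion), 42 (U/C, transition).
Of the 5 differences, 2 transitions and 3 transversions, so the answer is 3.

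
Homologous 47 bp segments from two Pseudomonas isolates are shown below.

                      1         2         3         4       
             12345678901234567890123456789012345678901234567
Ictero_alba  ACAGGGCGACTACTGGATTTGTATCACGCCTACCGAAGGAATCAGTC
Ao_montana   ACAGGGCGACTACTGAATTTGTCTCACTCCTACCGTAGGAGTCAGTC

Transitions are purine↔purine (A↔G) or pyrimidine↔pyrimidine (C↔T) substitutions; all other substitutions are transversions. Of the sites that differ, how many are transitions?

The sequences differ at positions 16 (G/A, transition), 23 (A/C, transversion), 28 (G/T, transversion), 36 (A/T, transversion), 41 (A/G, transition).
Of the 5 differences, 2 transitions and 3 transversions, so the answer is 2.

2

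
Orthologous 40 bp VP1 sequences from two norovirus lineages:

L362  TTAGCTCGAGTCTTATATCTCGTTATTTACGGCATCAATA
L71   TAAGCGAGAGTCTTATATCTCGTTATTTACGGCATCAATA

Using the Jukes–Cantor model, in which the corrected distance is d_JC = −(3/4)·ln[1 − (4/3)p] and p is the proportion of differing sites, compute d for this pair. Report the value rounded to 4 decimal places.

The sequences differ at positions 2 (T/A), 6 (T/G), 7 (C/A).
p = 3/40 = 0.075000.
d = −0.75 · ln(1 − (4/3)·0.075000) = −0.75 · ln(0.900000) = −0.75 · (-0.105361) = 0.0790.

0.0790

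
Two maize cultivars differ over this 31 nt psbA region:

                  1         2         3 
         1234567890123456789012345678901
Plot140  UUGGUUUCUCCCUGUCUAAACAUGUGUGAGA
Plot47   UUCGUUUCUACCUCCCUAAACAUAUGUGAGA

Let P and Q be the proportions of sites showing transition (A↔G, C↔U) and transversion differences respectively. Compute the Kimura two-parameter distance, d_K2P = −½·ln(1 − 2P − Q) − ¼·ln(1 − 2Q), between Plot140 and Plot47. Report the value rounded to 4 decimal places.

0.1817

Mismatches occur at site 3 (G/C, transversion), site 10 (C/A, transversion), site 14 (G/C, transversion), site 15 (U/C, transition), site 24 (G/A, transition).
Of the 5 differences, 2 transitions and 3 transversions over 31 sites: P = 2/31 = 0.064516, Q = 3/31 = 0.096774.
d = −0.5·ln(0.774194) − 0.25·ln(0.806452) = −0.5·(-0.255933) − 0.25·(-0.215111) = 0.1817.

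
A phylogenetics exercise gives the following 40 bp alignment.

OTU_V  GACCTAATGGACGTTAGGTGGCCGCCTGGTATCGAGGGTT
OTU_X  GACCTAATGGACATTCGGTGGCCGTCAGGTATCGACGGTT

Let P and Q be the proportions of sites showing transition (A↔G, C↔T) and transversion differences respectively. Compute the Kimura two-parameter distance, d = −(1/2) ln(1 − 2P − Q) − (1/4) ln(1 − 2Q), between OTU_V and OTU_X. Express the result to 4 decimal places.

0.1368

Differing sites — 13:G/A (Ti); 16:A/C (Tv); 25:C/T (Ti); 27:T/A (Tv); 36:G/C (Tv).
Of the 5 differences, 2 transitions and 3 transversions over 40 sites: P = 2/40 = 0.050000, Q = 3/40 = 0.075000.
d = −0.5·ln(0.825000) − 0.25·ln(0.850000) = −0.5·(-0.192372) − 0.25·(-0.162519) = 0.1368.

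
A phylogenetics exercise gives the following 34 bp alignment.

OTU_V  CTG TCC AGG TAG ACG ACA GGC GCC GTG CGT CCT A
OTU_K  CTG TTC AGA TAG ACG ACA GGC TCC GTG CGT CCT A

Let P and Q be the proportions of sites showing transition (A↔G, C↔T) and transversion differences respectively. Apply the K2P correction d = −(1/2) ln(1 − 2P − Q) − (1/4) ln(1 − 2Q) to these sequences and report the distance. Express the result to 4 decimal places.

The sequences differ at positions 5 (C/T, transition), 9 (G/A, transition), 22 (G/T, transversion).
Of the 3 differences, 2 transitions and 1 transversion over 34 sites: P = 2/34 = 0.058824, Q = 1/34 = 0.029412.
d = −0.5·ln(0.852940) − 0.25·ln(0.941176) = −0.5·(-0.159066) − 0.25·(-0.060625) = 0.0947.

0.0947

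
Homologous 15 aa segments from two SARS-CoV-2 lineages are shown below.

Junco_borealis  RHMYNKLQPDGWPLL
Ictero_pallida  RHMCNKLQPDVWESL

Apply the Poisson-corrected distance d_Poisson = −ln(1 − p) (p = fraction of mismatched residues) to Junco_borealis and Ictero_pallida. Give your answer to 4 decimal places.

Mismatches occur at site 4 (Y→C), site 11 (G→V), site 13 (P→E), site 14 (L→S).
p = 4/15 = 0.266667.
d = −ln(1 − 0.266667) = −ln(0.733333) = 0.3102.

0.3102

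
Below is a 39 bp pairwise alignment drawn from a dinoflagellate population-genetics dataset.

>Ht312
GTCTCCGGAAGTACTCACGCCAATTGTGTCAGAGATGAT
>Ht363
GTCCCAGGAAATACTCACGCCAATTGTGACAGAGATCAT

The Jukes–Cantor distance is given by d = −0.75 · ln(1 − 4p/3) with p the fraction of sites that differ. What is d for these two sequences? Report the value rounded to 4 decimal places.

0.1406

The sequences differ at positions 4 (T/C), 6 (C/A), 11 (G/A), 29 (T/A), 37 (G/C).
p = 5/39 = 0.128205.
d = −0.75 · ln(1 − (4/3)·0.128205) = −0.75 · ln(0.829060) = −0.75 · (-0.187463) = 0.1406.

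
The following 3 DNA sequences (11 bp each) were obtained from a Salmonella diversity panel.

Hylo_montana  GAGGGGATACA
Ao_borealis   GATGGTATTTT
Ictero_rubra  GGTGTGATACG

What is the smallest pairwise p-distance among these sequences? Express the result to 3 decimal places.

0.364

Pairwise Hamming distances:
  Hylo_montana vs Ao_borealis: 5
  Hylo_montana vs Ictero_rubra: 4
  Ao_borealis vs Ictero_rubra: 6
The smallest is 4 mismatches, between Hylo_montana and Ictero_rubra; p = 4/11 = 0.364.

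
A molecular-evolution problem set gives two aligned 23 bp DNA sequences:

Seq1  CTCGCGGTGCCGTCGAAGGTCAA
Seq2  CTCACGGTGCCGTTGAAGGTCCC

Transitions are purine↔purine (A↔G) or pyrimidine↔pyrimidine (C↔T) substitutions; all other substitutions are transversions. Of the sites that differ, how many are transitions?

The sequences differ at positions 4 (G/A, transition), 14 (C/T, transition), 22 (A/C, transversion), 23 (A/C, transversion).
Of the 4 differences, 2 transitions and 2 transversions, so the answer is 2.

2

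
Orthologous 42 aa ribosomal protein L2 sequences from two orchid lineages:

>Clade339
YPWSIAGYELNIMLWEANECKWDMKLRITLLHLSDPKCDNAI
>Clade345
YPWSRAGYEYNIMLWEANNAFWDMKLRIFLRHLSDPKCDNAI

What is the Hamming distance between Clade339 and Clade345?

7

Mismatches occur at site 5 (I→R), site 10 (L→Y), site 19 (E→N), site 20 (C→A), site 21 (K→F), site 29 (T→F), site 31 (L→R).
That gives 7 mismatches out of 42 aligned sites, so the Hamming distance is 7.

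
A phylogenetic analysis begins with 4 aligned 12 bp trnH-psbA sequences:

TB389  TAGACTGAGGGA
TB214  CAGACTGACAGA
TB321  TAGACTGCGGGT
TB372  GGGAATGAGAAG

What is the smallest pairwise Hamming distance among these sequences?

2

Pairwise Hamming distances:
  TB389 vs TB214: 3
  TB389 vs TB321: 2
  TB389 vs TB372: 6
  TB214 vs TB321: 5
  TB214 vs TB372: 6
  TB321 vs TB372: 7
The smallest is 2, between TB389 and TB321.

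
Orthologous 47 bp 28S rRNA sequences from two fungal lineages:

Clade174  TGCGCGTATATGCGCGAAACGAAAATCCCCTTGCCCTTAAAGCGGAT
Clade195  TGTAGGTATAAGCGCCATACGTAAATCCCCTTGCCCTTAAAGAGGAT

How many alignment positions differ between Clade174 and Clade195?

The sequences differ at positions 3 (C/T), 4 (G/A), 5 (C/G), 11 (T/A), 16 (G/C), 18 (A/T), 22 (A/T), 43 (C/A).
That gives 8 mismatches out of 47 aligned sites, so the Hamming distance is 8.

8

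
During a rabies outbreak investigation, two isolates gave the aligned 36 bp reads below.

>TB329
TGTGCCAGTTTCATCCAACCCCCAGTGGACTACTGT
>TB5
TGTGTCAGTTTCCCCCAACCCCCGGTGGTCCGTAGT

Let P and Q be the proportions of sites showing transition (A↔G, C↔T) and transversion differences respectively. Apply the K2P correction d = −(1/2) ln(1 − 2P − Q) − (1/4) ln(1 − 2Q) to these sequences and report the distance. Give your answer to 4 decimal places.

The sequences differ at positions 5 (C/T, transition), 13 (A/C, transversion), 14 (T/C, transition), 24 (A/G, transition), 29 (A/T, transversion), 31 (T/C, transition), 32 (A/G, transition), 33 (C/T, transition), 34 (T/A, transversion).
Of the 9 differences, 6 transitions and 3 transversions over 36 sites: P = 6/36 = 0.166667, Q = 3/36 = 0.083333.
d = −0.5·ln(0.583333) − 0.25·ln(0.833334) = −0.5·(-0.538997) − 0.25·(-0.182321) = 0.3151.

0.3151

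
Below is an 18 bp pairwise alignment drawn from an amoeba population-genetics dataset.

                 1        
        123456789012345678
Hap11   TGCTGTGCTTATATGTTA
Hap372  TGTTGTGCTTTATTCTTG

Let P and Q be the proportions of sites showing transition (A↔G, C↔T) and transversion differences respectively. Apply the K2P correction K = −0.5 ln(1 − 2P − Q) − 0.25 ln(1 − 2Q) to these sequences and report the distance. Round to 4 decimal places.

0.4408

Differing sites — 3:C/T (Ti); 11:A/T (Tv); 12:T/A (Tv); 13:A/T (Tv); 15:G/C (Tv); 18:A/G (Ti).
Of the 6 differences, 2 transitions and 4 transversions over 18 sites: P = 2/18 = 0.111111, Q = 4/18 = 0.222222.
d = −0.5·ln(0.555556) − 0.25·ln(0.555556) = −0.5·(-0.587786) − 0.25·(-0.587786) = 0.4408.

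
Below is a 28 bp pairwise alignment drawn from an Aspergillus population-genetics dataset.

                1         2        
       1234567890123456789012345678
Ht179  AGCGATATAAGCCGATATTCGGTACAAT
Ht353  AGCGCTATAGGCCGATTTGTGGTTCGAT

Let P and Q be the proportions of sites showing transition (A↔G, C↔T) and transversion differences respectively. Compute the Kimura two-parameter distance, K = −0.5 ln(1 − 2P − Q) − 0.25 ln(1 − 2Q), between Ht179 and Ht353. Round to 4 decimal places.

0.3050

The sequences differ at positions 5 (A/C, transversion), 10 (A/G, transition), 17 (A/T, transversion), 19 (T/G, transversion), 20 (C/T, transition), 24 (A/T, transversion), 26 (A/G, transition).
Of the 7 differences, 3 transitions and 4 transversions over 28 sites: P = 3/28 = 0.107143, Q = 4/28 = 0.142857.
d = −0.5·ln(0.642857) − 0.25·ln(0.714286) = −0.5·(-0.441833) − 0.25·(-0.336472) = 0.3050.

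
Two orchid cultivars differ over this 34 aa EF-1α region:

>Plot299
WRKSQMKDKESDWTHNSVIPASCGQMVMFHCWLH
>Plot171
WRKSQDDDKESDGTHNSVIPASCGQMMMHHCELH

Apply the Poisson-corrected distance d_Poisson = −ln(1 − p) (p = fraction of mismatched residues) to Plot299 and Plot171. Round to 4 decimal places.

Differing sites — 6:M/D; 7:K/D; 13:W/G; 27:V/M; 29:F/H; 32:W/E.
p = 6/34 = 0.176471.
d = −ln(1 − 0.176471) = −ln(0.823529) = 0.1942.

0.1942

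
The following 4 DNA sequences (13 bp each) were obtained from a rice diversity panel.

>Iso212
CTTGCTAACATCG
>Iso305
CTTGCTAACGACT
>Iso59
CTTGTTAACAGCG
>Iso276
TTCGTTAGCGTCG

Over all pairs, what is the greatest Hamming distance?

6

Pairwise Hamming distances:
  Iso212 vs Iso305: 3
  Iso212 vs Iso59: 2
  Iso212 vs Iso276: 5
  Iso305 vs Iso59: 4
  Iso305 vs Iso276: 6
  Iso59 vs Iso276: 5
The largest is 6, between Iso305 and Iso276.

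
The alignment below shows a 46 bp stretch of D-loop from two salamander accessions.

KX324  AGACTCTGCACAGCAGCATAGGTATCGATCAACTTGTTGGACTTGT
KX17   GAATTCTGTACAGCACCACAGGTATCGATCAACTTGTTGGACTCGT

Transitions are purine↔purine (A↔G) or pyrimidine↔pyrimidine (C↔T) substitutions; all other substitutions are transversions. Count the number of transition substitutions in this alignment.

6

Mismatches occur at site 1 (A→G, transition), site 2 (G→A, transition), site 4 (C→T, transition), site 9 (C→T, transition), site 16 (G→C, transversion), site 19 (T→C, transition), site 44 (T→C, transition).
Of the 7 differences, 6 transitions and 1 transversion, so the answer is 6.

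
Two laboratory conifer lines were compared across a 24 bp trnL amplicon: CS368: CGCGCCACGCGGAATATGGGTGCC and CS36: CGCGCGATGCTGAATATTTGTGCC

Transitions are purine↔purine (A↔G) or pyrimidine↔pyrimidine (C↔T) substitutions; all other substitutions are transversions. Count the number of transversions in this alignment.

Mismatches occur at site 6 (C/G, transversion), site 8 (C/T, transition), site 11 (G/T, transversion), site 18 (G/T, transversion), site 19 (G/T, transversion).
Of the 5 differences, 1 transition and 4 transversions, so the answer is 4.

4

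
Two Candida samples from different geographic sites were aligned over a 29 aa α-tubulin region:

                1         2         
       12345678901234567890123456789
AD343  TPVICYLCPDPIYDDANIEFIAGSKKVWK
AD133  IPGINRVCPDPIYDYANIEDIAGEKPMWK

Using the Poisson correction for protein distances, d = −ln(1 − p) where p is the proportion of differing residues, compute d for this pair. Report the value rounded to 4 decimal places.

0.4229

Differing sites — 1:T/I; 3:V/G; 5:C/N; 6:Y/R; 7:L/V; 15:D/Y; 20:F/D; 24:S/E; 26:K/P; 27:V/M.
p = 10/29 = 0.344828.
d = −ln(1 − 0.344828) = −ln(0.655172) = 0.4229.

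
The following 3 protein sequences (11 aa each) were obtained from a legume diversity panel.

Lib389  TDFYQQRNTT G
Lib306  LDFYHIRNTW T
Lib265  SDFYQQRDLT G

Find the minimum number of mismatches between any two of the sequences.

Pairwise Hamming distances:
  Lib389 vs Lib306: 5
  Lib389 vs Lib265: 3
  Lib306 vs Lib265: 7
The smallest is 3, between Lib389 and Lib265.

3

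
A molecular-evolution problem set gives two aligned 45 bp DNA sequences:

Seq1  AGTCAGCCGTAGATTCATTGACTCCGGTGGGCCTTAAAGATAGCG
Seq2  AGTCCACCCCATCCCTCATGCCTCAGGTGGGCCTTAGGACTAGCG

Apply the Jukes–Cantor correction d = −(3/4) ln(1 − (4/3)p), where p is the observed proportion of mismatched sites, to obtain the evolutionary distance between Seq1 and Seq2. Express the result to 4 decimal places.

Mismatches occur at site 5 (A/C), site 6 (G/A), site 9 (G/C), site 10 (T/C), site 12 (G/T), site 13 (A/C), site 14 (T/C), site 15 (T/C), site 16 (C/T), site 17 (A/C), site 18 (T/A), site 21 (A/C), site 25 (C/A), site 37 (A/G), site 38 (A/G), site 39 (G/A), site 40 (A/C).
p = 17/45 = 0.377778.
d = −0.75 · ln(1 − (4/3)·0.377778) = −0.75 · ln(0.496296) = −0.75 · (-0.700583) = 0.5254.

0.5254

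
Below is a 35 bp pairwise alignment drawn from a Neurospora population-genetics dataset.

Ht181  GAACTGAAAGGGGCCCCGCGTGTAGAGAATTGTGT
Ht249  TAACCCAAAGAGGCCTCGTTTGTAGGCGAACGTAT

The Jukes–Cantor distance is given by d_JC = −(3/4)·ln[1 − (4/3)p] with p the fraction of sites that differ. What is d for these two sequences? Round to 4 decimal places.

Differing sites — 1:G/T; 5:T/C; 6:G/C; 11:G/A; 16:C/T; 19:C/T; 20:G/T; 26:A/G; 27:G/C; 28:A/G; 30:T/A; 31:T/C; 34:G/A.
p = 13/35 = 0.371429.
d = −0.75 · ln(1 − (4/3)·0.371429) = −0.75 · ln(0.504761) = −0.75 · (-0.683670) = 0.5128.

0.5128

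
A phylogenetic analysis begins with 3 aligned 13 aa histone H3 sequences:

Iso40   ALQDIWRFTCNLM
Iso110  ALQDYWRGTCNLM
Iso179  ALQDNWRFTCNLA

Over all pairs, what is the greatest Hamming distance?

3

Pairwise Hamming distances:
  Iso40 vs Iso110: 2
  Iso40 vs Iso179: 2
  Iso110 vs Iso179: 3
The largest is 3, between Iso110 and Iso179.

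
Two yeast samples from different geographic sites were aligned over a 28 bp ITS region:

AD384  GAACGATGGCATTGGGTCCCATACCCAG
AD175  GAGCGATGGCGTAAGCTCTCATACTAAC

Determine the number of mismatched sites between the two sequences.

Differing sites — 3:A/G; 11:A/G; 13:T/A; 14:G/A; 16:G/C; 19:C/T; 25:C/T; 26:C/A; 28:G/C.
That gives 9 mismatches out of 28 aligned sites, so the Hamming distance is 9.

9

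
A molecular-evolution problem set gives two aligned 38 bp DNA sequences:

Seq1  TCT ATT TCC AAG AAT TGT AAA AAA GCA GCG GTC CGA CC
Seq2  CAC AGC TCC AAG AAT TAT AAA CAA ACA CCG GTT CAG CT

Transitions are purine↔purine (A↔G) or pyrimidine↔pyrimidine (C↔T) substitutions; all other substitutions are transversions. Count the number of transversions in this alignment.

4

Mismatches occur at site 1 (T→C, transition), site 2 (C→A, transversion), site 3 (T→C, transition), site 5 (T→G, transversion), site 6 (T→C, transition), site 17 (G→A, transition), site 22 (A→C, transversion), site 25 (G→A, transition), site 28 (G→C, transversion), site 33 (C→T, transition), site 35 (G→A, transition), site 36 (A→G, transition), site 38 (C→T, transition).
Of the 13 differences, 9 transitions and 4 transversions, so the answer is 4.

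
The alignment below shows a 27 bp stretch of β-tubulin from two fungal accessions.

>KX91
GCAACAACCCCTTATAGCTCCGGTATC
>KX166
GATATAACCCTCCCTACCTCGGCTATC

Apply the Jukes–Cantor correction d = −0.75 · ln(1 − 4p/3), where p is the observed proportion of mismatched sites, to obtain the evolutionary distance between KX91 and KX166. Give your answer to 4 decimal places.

Mismatches occur at site 2 (C/A), site 3 (A/T), site 5 (C/T), site 11 (C/T), site 12 (T/C), site 13 (T/C), site 14 (A/C), site 17 (G/C), site 21 (C/G), site 23 (G/C).
p = 10/27 = 0.370370.
d = −0.75 · ln(1 − (4/3)·0.370370) = −0.75 · ln(0.506173) = −0.75 · (-0.680877) = 0.5107.

0.5107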